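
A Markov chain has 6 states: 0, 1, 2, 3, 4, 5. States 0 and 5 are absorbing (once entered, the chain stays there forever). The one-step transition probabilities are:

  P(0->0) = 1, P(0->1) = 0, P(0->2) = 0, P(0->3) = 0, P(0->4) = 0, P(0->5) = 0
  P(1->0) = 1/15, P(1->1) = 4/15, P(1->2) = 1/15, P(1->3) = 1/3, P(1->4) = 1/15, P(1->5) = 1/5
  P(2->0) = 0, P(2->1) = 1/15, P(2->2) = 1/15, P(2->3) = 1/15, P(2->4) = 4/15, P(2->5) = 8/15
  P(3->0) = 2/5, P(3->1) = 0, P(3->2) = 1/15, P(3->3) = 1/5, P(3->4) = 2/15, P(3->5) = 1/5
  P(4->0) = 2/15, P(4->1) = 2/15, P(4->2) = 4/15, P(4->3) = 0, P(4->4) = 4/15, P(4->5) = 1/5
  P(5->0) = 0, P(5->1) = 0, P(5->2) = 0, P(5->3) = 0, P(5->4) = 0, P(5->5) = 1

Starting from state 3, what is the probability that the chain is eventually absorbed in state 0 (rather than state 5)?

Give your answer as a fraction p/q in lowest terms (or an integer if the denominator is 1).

Answer: 9587/16978

Derivation:
Let a_i = P(absorbed in 0 | start in state i).
Boundary conditions: a_0 = 1, a_5 = 0.
For each transient state i, a_i = sum_j P(i->j) * a_j:
  a_1 = 1/15*a_0 + 4/15*a_1 + 1/15*a_2 + 1/3*a_3 + 1/15*a_4 + 1/5*a_5
  a_2 = 0*a_0 + 1/15*a_1 + 1/15*a_2 + 1/15*a_3 + 4/15*a_4 + 8/15*a_5
  a_3 = 2/5*a_0 + 0*a_1 + 1/15*a_2 + 1/5*a_3 + 2/15*a_4 + 1/5*a_5
  a_4 = 2/15*a_0 + 2/15*a_1 + 4/15*a_2 + 0*a_3 + 4/15*a_4 + 1/5*a_5

Substituting a_0 = 1 and a_5 = 0, rearrange to (I - Q) a = r where r[i] = P(i -> 0):
  [11/15, -1/15, -1/3, -1/15] . (a_1, a_2, a_3, a_4) = 1/15
  [-1/15, 14/15, -1/15, -4/15] . (a_1, a_2, a_3, a_4) = 0
  [0, -1/15, 4/5, -2/15] . (a_1, a_2, a_3, a_4) = 2/5
  [-2/15, -4/15, 0, 11/15] . (a_1, a_2, a_3, a_4) = 2/15

Solving yields:
  a_1 = 6621/16978
  a_2 = 1330/8489
  a_3 = 9587/16978
  a_4 = 2629/8489

Starting state is 3, so the absorption probability is a_3 = 9587/16978.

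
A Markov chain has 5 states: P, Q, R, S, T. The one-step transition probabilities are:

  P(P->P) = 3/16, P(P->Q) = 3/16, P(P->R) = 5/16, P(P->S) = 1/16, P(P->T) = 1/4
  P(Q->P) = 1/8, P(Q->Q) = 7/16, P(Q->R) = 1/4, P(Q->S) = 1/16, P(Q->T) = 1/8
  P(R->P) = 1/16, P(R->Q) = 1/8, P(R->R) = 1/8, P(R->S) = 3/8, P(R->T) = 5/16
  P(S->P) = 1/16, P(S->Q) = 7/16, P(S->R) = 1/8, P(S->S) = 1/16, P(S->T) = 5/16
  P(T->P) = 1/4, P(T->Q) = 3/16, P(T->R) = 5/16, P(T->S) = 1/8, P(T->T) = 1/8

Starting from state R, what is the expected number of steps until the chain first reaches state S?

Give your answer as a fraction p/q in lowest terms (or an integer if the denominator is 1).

Answer: 47872/10077

Derivation:
Let h_i = expected steps to first reach S from state i.
Boundary: h_S = 0.
First-step equations for the other states:
  h_P = 1 + 3/16*h_P + 3/16*h_Q + 5/16*h_R + 1/16*h_S + 1/4*h_T
  h_Q = 1 + 1/8*h_P + 7/16*h_Q + 1/4*h_R + 1/16*h_S + 1/8*h_T
  h_R = 1 + 1/16*h_P + 1/8*h_Q + 1/8*h_R + 3/8*h_S + 5/16*h_T
  h_T = 1 + 1/4*h_P + 3/16*h_Q + 5/16*h_R + 1/8*h_S + 1/8*h_T

Substituting h_S = 0 and rearranging gives the linear system (I - Q) h = 1:
  [13/16, -3/16, -5/16, -1/4] . (h_P, h_Q, h_R, h_T) = 1
  [-1/8, 9/16, -1/4, -1/8] . (h_P, h_Q, h_R, h_T) = 1
  [-1/16, -1/8, 7/8, -5/16] . (h_P, h_Q, h_R, h_T) = 1
  [-1/4, -3/16, -5/16, 7/8] . (h_P, h_Q, h_R, h_T) = 1

Solving yields:
  h_P = 21792/3359
  h_Q = 22480/3359
  h_R = 47872/10077
  h_T = 61744/10077

Starting state is R, so the expected hitting time is h_R = 47872/10077.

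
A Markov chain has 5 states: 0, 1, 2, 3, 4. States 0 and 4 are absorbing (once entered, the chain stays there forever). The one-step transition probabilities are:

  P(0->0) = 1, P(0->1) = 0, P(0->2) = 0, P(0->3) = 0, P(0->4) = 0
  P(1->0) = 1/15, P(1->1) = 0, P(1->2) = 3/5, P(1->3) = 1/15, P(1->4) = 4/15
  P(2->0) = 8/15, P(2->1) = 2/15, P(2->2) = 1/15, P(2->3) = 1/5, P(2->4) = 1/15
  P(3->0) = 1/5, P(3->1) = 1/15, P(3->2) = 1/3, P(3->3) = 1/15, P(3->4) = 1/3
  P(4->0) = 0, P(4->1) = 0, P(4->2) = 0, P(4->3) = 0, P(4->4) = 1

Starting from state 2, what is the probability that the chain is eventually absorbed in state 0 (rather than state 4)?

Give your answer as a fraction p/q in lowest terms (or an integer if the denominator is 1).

Answer: 461/603

Derivation:
Let a_i = P(absorbed in 0 | start in state i).
Boundary conditions: a_0 = 1, a_4 = 0.
For each transient state i, a_i = sum_j P(i->j) * a_j:
  a_1 = 1/15*a_0 + 0*a_1 + 3/5*a_2 + 1/15*a_3 + 4/15*a_4
  a_2 = 8/15*a_0 + 2/15*a_1 + 1/15*a_2 + 1/5*a_3 + 1/15*a_4
  a_3 = 1/5*a_0 + 1/15*a_1 + 1/3*a_2 + 1/15*a_3 + 1/3*a_4

Substituting a_0 = 1 and a_4 = 0, rearrange to (I - Q) a = r where r[i] = P(i -> 0):
  [1, -3/5, -1/15] . (a_1, a_2, a_3) = 1/15
  [-2/15, 14/15, -1/5] . (a_1, a_2, a_3) = 8/15
  [-1/15, -1/3, 14/15] . (a_1, a_2, a_3) = 1/5

Solving yields:
  a_1 = 338/603
  a_2 = 461/603
  a_3 = 106/201

Starting state is 2, so the absorption probability is a_2 = 461/603.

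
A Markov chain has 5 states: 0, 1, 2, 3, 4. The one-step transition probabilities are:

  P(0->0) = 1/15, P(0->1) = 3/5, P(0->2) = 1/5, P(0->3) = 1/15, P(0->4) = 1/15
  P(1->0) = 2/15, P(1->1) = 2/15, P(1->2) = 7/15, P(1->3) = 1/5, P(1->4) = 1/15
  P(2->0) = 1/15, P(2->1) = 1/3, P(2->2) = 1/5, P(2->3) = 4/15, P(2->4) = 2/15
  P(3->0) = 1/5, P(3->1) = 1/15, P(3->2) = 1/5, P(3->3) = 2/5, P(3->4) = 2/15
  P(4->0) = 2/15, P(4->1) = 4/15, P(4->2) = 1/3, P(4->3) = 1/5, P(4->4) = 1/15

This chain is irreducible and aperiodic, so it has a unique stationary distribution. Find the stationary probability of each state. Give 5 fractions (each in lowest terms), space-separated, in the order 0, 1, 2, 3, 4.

The stationary distribution satisfies pi = pi * P, i.e.:
  pi_0 = 1/15*pi_0 + 2/15*pi_1 + 1/15*pi_2 + 1/5*pi_3 + 2/15*pi_4
  pi_1 = 3/5*pi_0 + 2/15*pi_1 + 1/3*pi_2 + 1/15*pi_3 + 4/15*pi_4
  pi_2 = 1/5*pi_0 + 7/15*pi_1 + 1/5*pi_2 + 1/5*pi_3 + 1/3*pi_4
  pi_3 = 1/15*pi_0 + 1/5*pi_1 + 4/15*pi_2 + 2/5*pi_3 + 1/5*pi_4
  pi_4 = 1/15*pi_0 + 1/15*pi_1 + 2/15*pi_2 + 2/15*pi_3 + 1/15*pi_4
with normalization: pi_0 + pi_1 + pi_2 + pi_3 + pi_4 = 1.

Using the first 4 balance equations plus normalization, the linear system A*pi = b is:
  [-14/15, 2/15, 1/15, 1/5, 2/15] . pi = 0
  [3/5, -13/15, 1/3, 1/15, 4/15] . pi = 0
  [1/5, 7/15, -4/5, 1/5, 1/3] . pi = 0
  [1/15, 1/5, 4/15, -3/5, 1/5] . pi = 0
  [1, 1, 1, 1, 1] . pi = 1

Solving yields:
  pi_0 = 3463/28067
  pi_1 = 6831/28067
  pi_2 = 7817/28067
  pi_3 = 7091/28067
  pi_4 = 2865/28067

Verification (pi * P):
  3463/28067*1/15 + 6831/28067*2/15 + 7817/28067*1/15 + 7091/28067*1/5 + 2865/28067*2/15 = 3463/28067 = pi_0  (ok)
  3463/28067*3/5 + 6831/28067*2/15 + 7817/28067*1/3 + 7091/28067*1/15 + 2865/28067*4/15 = 6831/28067 = pi_1  (ok)
  3463/28067*1/5 + 6831/28067*7/15 + 7817/28067*1/5 + 7091/28067*1/5 + 2865/28067*1/3 = 7817/28067 = pi_2  (ok)
  3463/28067*1/15 + 6831/28067*1/5 + 7817/28067*4/15 + 7091/28067*2/5 + 2865/28067*1/5 = 7091/28067 = pi_3  (ok)
  3463/28067*1/15 + 6831/28067*1/15 + 7817/28067*2/15 + 7091/28067*2/15 + 2865/28067*1/15 = 2865/28067 = pi_4  (ok)

Answer: 3463/28067 6831/28067 7817/28067 7091/28067 2865/28067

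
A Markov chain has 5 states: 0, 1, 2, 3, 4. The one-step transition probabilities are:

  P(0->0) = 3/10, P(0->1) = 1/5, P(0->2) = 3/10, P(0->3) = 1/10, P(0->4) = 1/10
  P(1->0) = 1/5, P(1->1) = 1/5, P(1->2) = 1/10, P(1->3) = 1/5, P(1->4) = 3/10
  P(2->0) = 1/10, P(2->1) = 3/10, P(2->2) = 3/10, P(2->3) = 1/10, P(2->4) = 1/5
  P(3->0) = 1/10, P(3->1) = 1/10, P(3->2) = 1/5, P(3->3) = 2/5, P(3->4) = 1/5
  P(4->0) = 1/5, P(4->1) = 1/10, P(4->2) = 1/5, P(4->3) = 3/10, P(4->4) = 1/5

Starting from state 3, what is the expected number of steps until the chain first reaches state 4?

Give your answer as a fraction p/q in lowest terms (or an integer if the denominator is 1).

Let h_i = expected steps to first reach 4 from state i.
Boundary: h_4 = 0.
First-step equations for the other states:
  h_0 = 1 + 3/10*h_0 + 1/5*h_1 + 3/10*h_2 + 1/10*h_3 + 1/10*h_4
  h_1 = 1 + 1/5*h_0 + 1/5*h_1 + 1/10*h_2 + 1/5*h_3 + 3/10*h_4
  h_2 = 1 + 1/10*h_0 + 3/10*h_1 + 3/10*h_2 + 1/10*h_3 + 1/5*h_4
  h_3 = 1 + 1/10*h_0 + 1/10*h_1 + 1/5*h_2 + 2/5*h_3 + 1/5*h_4

Substituting h_4 = 0 and rearranging gives the linear system (I - Q) h = 1:
  [7/10, -1/5, -3/10, -1/10] . (h_0, h_1, h_2, h_3) = 1
  [-1/5, 4/5, -1/10, -1/5] . (h_0, h_1, h_2, h_3) = 1
  [-1/10, -3/10, 7/10, -1/10] . (h_0, h_1, h_2, h_3) = 1
  [-1/10, -1/10, -1/5, 3/5] . (h_0, h_1, h_2, h_3) = 1

Solving yields:
  h_0 = 290/53
  h_1 = 236/53
  h_2 = 1278/265
  h_3 = 1306/265

Starting state is 3, so the expected hitting time is h_3 = 1306/265.

Answer: 1306/265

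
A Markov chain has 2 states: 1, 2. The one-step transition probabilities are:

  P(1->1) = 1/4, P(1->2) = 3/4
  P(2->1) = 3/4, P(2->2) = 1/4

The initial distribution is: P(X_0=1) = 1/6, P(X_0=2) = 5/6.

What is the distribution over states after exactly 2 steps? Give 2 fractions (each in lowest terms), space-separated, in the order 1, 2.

Propagating the distribution step by step (d_{t+1} = d_t * P):
d_0 = (1=1/6, 2=5/6)
  d_1[1] = 1/6*1/4 + 5/6*3/4 = 2/3
  d_1[2] = 1/6*3/4 + 5/6*1/4 = 1/3
d_1 = (1=2/3, 2=1/3)
  d_2[1] = 2/3*1/4 + 1/3*3/4 = 5/12
  d_2[2] = 2/3*3/4 + 1/3*1/4 = 7/12
d_2 = (1=5/12, 2=7/12)

Answer: 5/12 7/12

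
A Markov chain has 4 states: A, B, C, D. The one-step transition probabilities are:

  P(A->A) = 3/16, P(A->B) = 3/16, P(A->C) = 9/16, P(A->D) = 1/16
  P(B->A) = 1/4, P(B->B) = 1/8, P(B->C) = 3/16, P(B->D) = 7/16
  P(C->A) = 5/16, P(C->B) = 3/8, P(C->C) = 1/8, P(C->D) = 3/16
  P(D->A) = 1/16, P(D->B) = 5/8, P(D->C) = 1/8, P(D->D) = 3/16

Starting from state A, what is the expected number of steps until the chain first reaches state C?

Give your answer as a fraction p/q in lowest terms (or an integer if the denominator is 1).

Let h_i = expected steps to first reach C from state i.
Boundary: h_C = 0.
First-step equations for the other states:
  h_A = 1 + 3/16*h_A + 3/16*h_B + 9/16*h_C + 1/16*h_D
  h_B = 1 + 1/4*h_A + 1/8*h_B + 3/16*h_C + 7/16*h_D
  h_D = 1 + 1/16*h_A + 5/8*h_B + 1/8*h_C + 3/16*h_D

Substituting h_C = 0 and rearranging gives the linear system (I - Q) h = 1:
  [13/16, -3/16, -1/16] . (h_A, h_B, h_D) = 1
  [-1/4, 7/8, -7/16] . (h_A, h_B, h_D) = 1
  [-1/16, -5/8, 13/16] . (h_A, h_B, h_D) = 1

Solving yields:
  h_A = 64/25
  h_B = 736/175
  h_D = 816/175

Starting state is A, so the expected hitting time is h_A = 64/25.

Answer: 64/25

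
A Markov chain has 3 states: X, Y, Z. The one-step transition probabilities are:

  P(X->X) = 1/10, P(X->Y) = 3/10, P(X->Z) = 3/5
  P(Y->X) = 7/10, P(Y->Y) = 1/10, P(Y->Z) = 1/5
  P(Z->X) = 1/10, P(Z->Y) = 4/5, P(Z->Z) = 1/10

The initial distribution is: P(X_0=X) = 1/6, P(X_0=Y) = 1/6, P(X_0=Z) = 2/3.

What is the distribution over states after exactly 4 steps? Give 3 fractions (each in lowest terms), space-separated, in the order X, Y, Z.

Propagating the distribution step by step (d_{t+1} = d_t * P):
d_0 = (X=1/6, Y=1/6, Z=2/3)
  d_1[X] = 1/6*1/10 + 1/6*7/10 + 2/3*1/10 = 1/5
  d_1[Y] = 1/6*3/10 + 1/6*1/10 + 2/3*4/5 = 3/5
  d_1[Z] = 1/6*3/5 + 1/6*1/5 + 2/3*1/10 = 1/5
d_1 = (X=1/5, Y=3/5, Z=1/5)
  d_2[X] = 1/5*1/10 + 3/5*7/10 + 1/5*1/10 = 23/50
  d_2[Y] = 1/5*3/10 + 3/5*1/10 + 1/5*4/5 = 7/25
  d_2[Z] = 1/5*3/5 + 3/5*1/5 + 1/5*1/10 = 13/50
d_2 = (X=23/50, Y=7/25, Z=13/50)
  d_3[X] = 23/50*1/10 + 7/25*7/10 + 13/50*1/10 = 67/250
  d_3[Y] = 23/50*3/10 + 7/25*1/10 + 13/50*4/5 = 187/500
  d_3[Z] = 23/50*3/5 + 7/25*1/5 + 13/50*1/10 = 179/500
d_3 = (X=67/250, Y=187/500, Z=179/500)
  d_4[X] = 67/250*1/10 + 187/500*7/10 + 179/500*1/10 = 811/2500
  d_4[Y] = 67/250*3/10 + 187/500*1/10 + 179/500*4/5 = 2021/5000
  d_4[Z] = 67/250*3/5 + 187/500*1/5 + 179/500*1/10 = 1357/5000
d_4 = (X=811/2500, Y=2021/5000, Z=1357/5000)

Answer: 811/2500 2021/5000 1357/5000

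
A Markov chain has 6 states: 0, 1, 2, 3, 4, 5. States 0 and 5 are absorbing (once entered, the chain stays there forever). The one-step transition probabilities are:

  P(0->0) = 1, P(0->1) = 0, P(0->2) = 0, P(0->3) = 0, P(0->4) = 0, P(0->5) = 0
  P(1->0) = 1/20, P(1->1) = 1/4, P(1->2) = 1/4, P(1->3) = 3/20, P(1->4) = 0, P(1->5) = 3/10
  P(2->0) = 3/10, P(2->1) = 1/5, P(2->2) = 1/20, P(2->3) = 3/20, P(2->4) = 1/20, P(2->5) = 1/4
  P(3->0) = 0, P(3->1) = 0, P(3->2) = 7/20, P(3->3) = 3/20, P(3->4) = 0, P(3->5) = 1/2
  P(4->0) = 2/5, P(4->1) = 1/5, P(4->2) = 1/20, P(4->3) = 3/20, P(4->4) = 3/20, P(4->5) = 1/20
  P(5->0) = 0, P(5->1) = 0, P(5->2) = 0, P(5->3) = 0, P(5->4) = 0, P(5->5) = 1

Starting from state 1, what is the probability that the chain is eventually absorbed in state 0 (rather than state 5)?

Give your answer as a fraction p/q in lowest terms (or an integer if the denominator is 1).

Answer: 4189/17202

Derivation:
Let a_i = P(absorbed in 0 | start in state i).
Boundary conditions: a_0 = 1, a_5 = 0.
For each transient state i, a_i = sum_j P(i->j) * a_j:
  a_1 = 1/20*a_0 + 1/4*a_1 + 1/4*a_2 + 3/20*a_3 + 0*a_4 + 3/10*a_5
  a_2 = 3/10*a_0 + 1/5*a_1 + 1/20*a_2 + 3/20*a_3 + 1/20*a_4 + 1/4*a_5
  a_3 = 0*a_0 + 0*a_1 + 7/20*a_2 + 3/20*a_3 + 0*a_4 + 1/2*a_5
  a_4 = 2/5*a_0 + 1/5*a_1 + 1/20*a_2 + 3/20*a_3 + 3/20*a_4 + 1/20*a_5

Substituting a_0 = 1 and a_5 = 0, rearrange to (I - Q) a = r where r[i] = P(i -> 0):
  [3/4, -1/4, -3/20, 0] . (a_1, a_2, a_3, a_4) = 1/20
  [-1/5, 19/20, -3/20, -1/20] . (a_1, a_2, a_3, a_4) = 3/10
  [0, -7/20, 17/20, 0] . (a_1, a_2, a_3, a_4) = 0
  [-1/5, -1/20, -3/20, 17/20] . (a_1, a_2, a_3, a_4) = 2/5

Solving yields:
  a_1 = 4189/17202
  a_2 = 4879/11468
  a_3 = 2009/11468
  a_4 = 10043/17202

Starting state is 1, so the absorption probability is a_1 = 4189/17202.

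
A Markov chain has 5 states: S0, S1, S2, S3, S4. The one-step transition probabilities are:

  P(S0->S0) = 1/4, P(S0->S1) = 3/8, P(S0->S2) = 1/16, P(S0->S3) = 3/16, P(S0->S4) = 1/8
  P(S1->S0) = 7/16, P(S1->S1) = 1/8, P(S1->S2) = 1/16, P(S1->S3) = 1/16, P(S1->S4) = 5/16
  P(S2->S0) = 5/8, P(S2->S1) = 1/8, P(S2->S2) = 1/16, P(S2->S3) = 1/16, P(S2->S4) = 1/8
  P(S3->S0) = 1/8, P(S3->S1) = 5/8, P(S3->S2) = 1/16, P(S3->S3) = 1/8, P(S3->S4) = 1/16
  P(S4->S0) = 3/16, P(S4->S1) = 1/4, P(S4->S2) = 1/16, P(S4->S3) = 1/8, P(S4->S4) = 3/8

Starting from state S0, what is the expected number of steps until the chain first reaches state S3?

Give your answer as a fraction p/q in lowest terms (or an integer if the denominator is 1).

Let h_i = expected steps to first reach S3 from state i.
Boundary: h_S3 = 0.
First-step equations for the other states:
  h_S0 = 1 + 1/4*h_S0 + 3/8*h_S1 + 1/16*h_S2 + 3/16*h_S3 + 1/8*h_S4
  h_S1 = 1 + 7/16*h_S0 + 1/8*h_S1 + 1/16*h_S2 + 1/16*h_S3 + 5/16*h_S4
  h_S2 = 1 + 5/8*h_S0 + 1/8*h_S1 + 1/16*h_S2 + 1/16*h_S3 + 1/8*h_S4
  h_S4 = 1 + 3/16*h_S0 + 1/4*h_S1 + 1/16*h_S2 + 1/8*h_S3 + 3/8*h_S4

Substituting h_S3 = 0 and rearranging gives the linear system (I - Q) h = 1:
  [3/4, -3/8, -1/16, -1/8] . (h_S0, h_S1, h_S2, h_S4) = 1
  [-7/16, 7/8, -1/16, -5/16] . (h_S0, h_S1, h_S2, h_S4) = 1
  [-5/8, -1/8, 15/16, -1/8] . (h_S0, h_S1, h_S2, h_S4) = 1
  [-3/16, -1/4, -1/16, 5/8] . (h_S0, h_S1, h_S2, h_S4) = 1

Solving yields:
  h_S0 = 492/65
  h_S1 = 42/5
  h_S2 = 108/13
  h_S4 = 524/65

Starting state is S0, so the expected hitting time is h_S0 = 492/65.

Answer: 492/65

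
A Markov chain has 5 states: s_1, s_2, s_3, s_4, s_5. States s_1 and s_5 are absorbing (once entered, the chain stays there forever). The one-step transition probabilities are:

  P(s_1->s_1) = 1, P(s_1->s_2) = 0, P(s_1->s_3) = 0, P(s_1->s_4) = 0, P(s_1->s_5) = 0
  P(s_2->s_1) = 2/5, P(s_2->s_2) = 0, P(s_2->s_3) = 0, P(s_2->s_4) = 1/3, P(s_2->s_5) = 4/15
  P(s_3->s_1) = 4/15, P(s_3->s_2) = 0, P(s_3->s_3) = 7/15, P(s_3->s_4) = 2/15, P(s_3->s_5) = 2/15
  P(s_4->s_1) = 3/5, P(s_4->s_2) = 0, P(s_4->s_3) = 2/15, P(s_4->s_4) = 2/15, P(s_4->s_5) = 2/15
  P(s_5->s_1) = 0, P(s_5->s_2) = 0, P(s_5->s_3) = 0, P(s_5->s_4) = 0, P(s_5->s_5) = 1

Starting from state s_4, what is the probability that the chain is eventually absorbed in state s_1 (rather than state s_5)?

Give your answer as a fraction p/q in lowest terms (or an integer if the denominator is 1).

Let a_i = P(absorbed in s_1 | start in state i).
Boundary conditions: a_s_1 = 1, a_s_5 = 0.
For each transient state i, a_i = sum_j P(i->j) * a_j:
  a_s_2 = 2/5*a_s_1 + 0*a_s_2 + 0*a_s_3 + 1/3*a_s_4 + 4/15*a_s_5
  a_s_3 = 4/15*a_s_1 + 0*a_s_2 + 7/15*a_s_3 + 2/15*a_s_4 + 2/15*a_s_5
  a_s_4 = 3/5*a_s_1 + 0*a_s_2 + 2/15*a_s_3 + 2/15*a_s_4 + 2/15*a_s_5

Substituting a_s_1 = 1 and a_s_5 = 0, rearrange to (I - Q) a = r where r[i] = P(i -> s_1):
  [1, 0, -1/3] . (a_s_2, a_s_3, a_s_4) = 2/5
  [0, 8/15, -2/15] . (a_s_2, a_s_3, a_s_4) = 4/15
  [0, -2/15, 13/15] . (a_s_2, a_s_3, a_s_4) = 3/5

Solving yields:
  a_s_2 = 2/3
  a_s_3 = 7/10
  a_s_4 = 4/5

Starting state is s_4, so the absorption probability is a_s_4 = 4/5.

Answer: 4/5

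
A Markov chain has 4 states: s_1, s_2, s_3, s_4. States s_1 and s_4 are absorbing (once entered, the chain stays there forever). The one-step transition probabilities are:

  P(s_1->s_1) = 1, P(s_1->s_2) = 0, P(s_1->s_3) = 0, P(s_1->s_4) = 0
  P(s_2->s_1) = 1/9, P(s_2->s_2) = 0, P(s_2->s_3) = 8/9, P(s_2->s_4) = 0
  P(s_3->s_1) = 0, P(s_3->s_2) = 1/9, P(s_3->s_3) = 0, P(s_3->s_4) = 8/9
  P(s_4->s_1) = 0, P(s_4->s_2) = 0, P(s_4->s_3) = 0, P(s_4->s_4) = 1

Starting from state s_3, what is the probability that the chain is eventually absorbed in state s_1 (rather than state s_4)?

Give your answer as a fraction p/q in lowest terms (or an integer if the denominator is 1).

Answer: 1/73

Derivation:
Let a_i = P(absorbed in s_1 | start in state i).
Boundary conditions: a_s_1 = 1, a_s_4 = 0.
For each transient state i, a_i = sum_j P(i->j) * a_j:
  a_s_2 = 1/9*a_s_1 + 0*a_s_2 + 8/9*a_s_3 + 0*a_s_4
  a_s_3 = 0*a_s_1 + 1/9*a_s_2 + 0*a_s_3 + 8/9*a_s_4

Substituting a_s_1 = 1 and a_s_4 = 0, rearrange to (I - Q) a = r where r[i] = P(i -> s_1):
  [1, -8/9] . (a_s_2, a_s_3) = 1/9
  [-1/9, 1] . (a_s_2, a_s_3) = 0

Solving yields:
  a_s_2 = 9/73
  a_s_3 = 1/73

Starting state is s_3, so the absorption probability is a_s_3 = 1/73.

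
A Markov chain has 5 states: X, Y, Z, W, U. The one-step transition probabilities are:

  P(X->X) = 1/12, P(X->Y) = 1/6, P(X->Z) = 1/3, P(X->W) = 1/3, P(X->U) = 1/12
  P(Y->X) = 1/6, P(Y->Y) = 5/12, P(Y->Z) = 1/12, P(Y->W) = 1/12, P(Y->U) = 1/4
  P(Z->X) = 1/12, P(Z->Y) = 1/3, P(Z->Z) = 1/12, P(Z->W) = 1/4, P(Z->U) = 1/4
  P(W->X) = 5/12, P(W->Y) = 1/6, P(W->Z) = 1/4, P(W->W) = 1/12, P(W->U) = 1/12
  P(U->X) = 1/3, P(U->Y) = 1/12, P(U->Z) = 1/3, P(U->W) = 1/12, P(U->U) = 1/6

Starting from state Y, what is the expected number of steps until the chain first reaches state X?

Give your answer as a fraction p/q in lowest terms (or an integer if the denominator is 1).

Let h_i = expected steps to first reach X from state i.
Boundary: h_X = 0.
First-step equations for the other states:
  h_Y = 1 + 1/6*h_X + 5/12*h_Y + 1/12*h_Z + 1/12*h_W + 1/4*h_U
  h_Z = 1 + 1/12*h_X + 1/3*h_Y + 1/12*h_Z + 1/4*h_W + 1/4*h_U
  h_W = 1 + 5/12*h_X + 1/6*h_Y + 1/4*h_Z + 1/12*h_W + 1/12*h_U
  h_U = 1 + 1/3*h_X + 1/12*h_Y + 1/3*h_Z + 1/12*h_W + 1/6*h_U

Substituting h_X = 0 and rearranging gives the linear system (I - Q) h = 1:
  [7/12, -1/12, -1/12, -1/4] . (h_Y, h_Z, h_W, h_U) = 1
  [-1/3, 11/12, -1/4, -1/4] . (h_Y, h_Z, h_W, h_U) = 1
  [-1/6, -1/4, 11/12, -1/12] . (h_Y, h_Z, h_W, h_U) = 1
  [-1/12, -1/3, -1/12, 5/6] . (h_Y, h_Z, h_W, h_U) = 1

Solving yields:
  h_Y = 1832/397
  h_Z = 1918/397
  h_W = 1432/397
  h_U = 1570/397

Starting state is Y, so the expected hitting time is h_Y = 1832/397.

Answer: 1832/397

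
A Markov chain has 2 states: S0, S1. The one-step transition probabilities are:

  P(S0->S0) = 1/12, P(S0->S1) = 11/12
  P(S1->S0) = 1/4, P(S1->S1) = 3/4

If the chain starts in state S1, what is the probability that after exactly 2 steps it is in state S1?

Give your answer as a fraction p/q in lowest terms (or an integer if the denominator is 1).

Computing P^2 by repeated multiplication:
P^1 =
  S0: [1/12, 11/12]
  S1: [1/4, 3/4]
P^2 =
  S0: [17/72, 55/72]
  S1: [5/24, 19/24]

(P^2)[S1 -> S1] = 19/24

Answer: 19/24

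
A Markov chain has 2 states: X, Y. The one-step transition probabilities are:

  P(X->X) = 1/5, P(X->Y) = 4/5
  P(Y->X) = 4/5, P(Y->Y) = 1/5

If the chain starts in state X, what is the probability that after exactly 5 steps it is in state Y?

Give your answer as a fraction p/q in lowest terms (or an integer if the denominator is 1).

Answer: 1684/3125

Derivation:
Computing P^5 by repeated multiplication:
P^1 =
  X: [1/5, 4/5]
  Y: [4/5, 1/5]
P^2 =
  X: [17/25, 8/25]
  Y: [8/25, 17/25]
P^3 =
  X: [49/125, 76/125]
  Y: [76/125, 49/125]
P^4 =
  X: [353/625, 272/625]
  Y: [272/625, 353/625]
P^5 =
  X: [1441/3125, 1684/3125]
  Y: [1684/3125, 1441/3125]

(P^5)[X -> Y] = 1684/3125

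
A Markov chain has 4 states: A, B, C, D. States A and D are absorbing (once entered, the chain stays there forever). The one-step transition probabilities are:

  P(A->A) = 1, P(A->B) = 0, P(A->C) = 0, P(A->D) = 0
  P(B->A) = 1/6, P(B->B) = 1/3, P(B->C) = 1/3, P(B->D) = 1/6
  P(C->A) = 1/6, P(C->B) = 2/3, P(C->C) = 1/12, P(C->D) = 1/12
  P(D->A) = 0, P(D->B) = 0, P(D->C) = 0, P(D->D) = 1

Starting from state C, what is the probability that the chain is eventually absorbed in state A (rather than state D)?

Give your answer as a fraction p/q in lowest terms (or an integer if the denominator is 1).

Let a_i = P(absorbed in A | start in state i).
Boundary conditions: a_A = 1, a_D = 0.
For each transient state i, a_i = sum_j P(i->j) * a_j:
  a_B = 1/6*a_A + 1/3*a_B + 1/3*a_C + 1/6*a_D
  a_C = 1/6*a_A + 2/3*a_B + 1/12*a_C + 1/12*a_D

Substituting a_A = 1 and a_D = 0, rearrange to (I - Q) a = r where r[i] = P(i -> A):
  [2/3, -1/3] . (a_B, a_C) = 1/6
  [-2/3, 11/12] . (a_B, a_C) = 1/6

Solving yields:
  a_B = 15/28
  a_C = 4/7

Starting state is C, so the absorption probability is a_C = 4/7.

Answer: 4/7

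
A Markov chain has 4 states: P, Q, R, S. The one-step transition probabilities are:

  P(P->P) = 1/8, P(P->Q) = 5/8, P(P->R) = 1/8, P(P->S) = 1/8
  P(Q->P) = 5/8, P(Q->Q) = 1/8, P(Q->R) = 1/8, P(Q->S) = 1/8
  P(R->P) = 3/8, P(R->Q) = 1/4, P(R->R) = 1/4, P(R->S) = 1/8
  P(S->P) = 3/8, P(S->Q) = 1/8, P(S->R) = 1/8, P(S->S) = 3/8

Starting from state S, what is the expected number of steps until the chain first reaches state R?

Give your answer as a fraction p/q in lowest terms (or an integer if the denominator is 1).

Answer: 8

Derivation:
Let h_i = expected steps to first reach R from state i.
Boundary: h_R = 0.
First-step equations for the other states:
  h_P = 1 + 1/8*h_P + 5/8*h_Q + 1/8*h_R + 1/8*h_S
  h_Q = 1 + 5/8*h_P + 1/8*h_Q + 1/8*h_R + 1/8*h_S
  h_S = 1 + 3/8*h_P + 1/8*h_Q + 1/8*h_R + 3/8*h_S

Substituting h_R = 0 and rearranging gives the linear system (I - Q) h = 1:
  [7/8, -5/8, -1/8] . (h_P, h_Q, h_S) = 1
  [-5/8, 7/8, -1/8] . (h_P, h_Q, h_S) = 1
  [-3/8, -1/8, 5/8] . (h_P, h_Q, h_S) = 1

Solving yields:
  h_P = 8
  h_Q = 8
  h_S = 8

Starting state is S, so the expected hitting time is h_S = 8.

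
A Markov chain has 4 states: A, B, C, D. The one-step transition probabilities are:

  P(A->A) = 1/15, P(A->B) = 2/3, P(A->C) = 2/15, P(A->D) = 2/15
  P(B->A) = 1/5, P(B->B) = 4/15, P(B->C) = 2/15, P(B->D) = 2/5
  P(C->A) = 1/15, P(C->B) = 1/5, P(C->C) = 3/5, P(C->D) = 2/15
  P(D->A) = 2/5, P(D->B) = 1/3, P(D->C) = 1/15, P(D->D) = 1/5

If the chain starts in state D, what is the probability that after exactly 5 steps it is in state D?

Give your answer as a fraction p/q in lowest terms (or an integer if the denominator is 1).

Answer: 37007/151875

Derivation:
Computing P^5 by repeated multiplication:
P^1 =
  A: [1/15, 2/3, 2/15, 2/15]
  B: [1/5, 4/15, 2/15, 2/5]
  C: [1/15, 1/5, 3/5, 2/15]
  D: [2/5, 1/3, 1/15, 1/5]
P^2 =
  A: [1/5, 22/75, 14/75, 8/25]
  B: [53/225, 82/225, 38/225, 52/225]
  C: [31/225, 59/225, 91/225, 44/225]
  D: [8/45, 98/225, 34/225, 53/225]
P^3 =
  A: [239/1125, 16/45, 224/1125, 262/1125]
  B: [649/3375, 1232/3375, 664/3375, 166/675]
  C: [563/3375, 1039/3375, 1043/3375, 146/675]
  D: [686/3375, 1159/3375, 127/675, 179/675]
P^4 =
  A: [647/3375, 5972/16875, 3556/16875, 4112/16875]
  B: [9989/50625, 3512/10125, 10568/50625, 12508/50625]
  C: [9103/50625, 3313/10125, 13321/50625, 11636/50625]
  D: [10168/50625, 17876/50625, 412/2025, 12281/50625]
P^5 =
  A: [49379/253125, 87466/253125, 10906/50625, 494/2025]
  B: [29657/151875, 264374/759375, 162718/759375, 183998/759375]
  C: [28387/151875, 255433/759375, 182861/759375, 179146/759375]
  D: [147782/759375, 265489/759375, 161069/759375, 37007/151875]

(P^5)[D -> D] = 37007/151875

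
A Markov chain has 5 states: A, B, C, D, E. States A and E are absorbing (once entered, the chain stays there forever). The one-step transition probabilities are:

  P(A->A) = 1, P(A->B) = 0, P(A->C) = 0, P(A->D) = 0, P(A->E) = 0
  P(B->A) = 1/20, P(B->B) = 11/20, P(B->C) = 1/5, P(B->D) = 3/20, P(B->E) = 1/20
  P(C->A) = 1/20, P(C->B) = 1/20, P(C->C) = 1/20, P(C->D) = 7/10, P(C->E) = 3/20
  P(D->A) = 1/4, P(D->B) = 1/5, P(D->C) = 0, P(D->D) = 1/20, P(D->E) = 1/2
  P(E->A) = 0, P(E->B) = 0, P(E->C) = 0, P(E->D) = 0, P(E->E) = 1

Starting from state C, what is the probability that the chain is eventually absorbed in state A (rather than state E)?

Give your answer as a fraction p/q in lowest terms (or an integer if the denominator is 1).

Let a_i = P(absorbed in A | start in state i).
Boundary conditions: a_A = 1, a_E = 0.
For each transient state i, a_i = sum_j P(i->j) * a_j:
  a_B = 1/20*a_A + 11/20*a_B + 1/5*a_C + 3/20*a_D + 1/20*a_E
  a_C = 1/20*a_A + 1/20*a_B + 1/20*a_C + 7/10*a_D + 3/20*a_E
  a_D = 1/4*a_A + 1/5*a_B + 0*a_C + 1/20*a_D + 1/2*a_E

Substituting a_A = 1 and a_E = 0, rearrange to (I - Q) a = r where r[i] = P(i -> A):
  [9/20, -1/5, -3/20] . (a_B, a_C, a_D) = 1/20
  [-1/20, 19/20, -7/10] . (a_B, a_C, a_D) = 1/20
  [-1/5, 0, 19/20] . (a_B, a_C, a_D) = 1/4

Solving yields:
  a_B = 334/907
  a_C = 293/907
  a_D = 309/907

Starting state is C, so the absorption probability is a_C = 293/907.

Answer: 293/907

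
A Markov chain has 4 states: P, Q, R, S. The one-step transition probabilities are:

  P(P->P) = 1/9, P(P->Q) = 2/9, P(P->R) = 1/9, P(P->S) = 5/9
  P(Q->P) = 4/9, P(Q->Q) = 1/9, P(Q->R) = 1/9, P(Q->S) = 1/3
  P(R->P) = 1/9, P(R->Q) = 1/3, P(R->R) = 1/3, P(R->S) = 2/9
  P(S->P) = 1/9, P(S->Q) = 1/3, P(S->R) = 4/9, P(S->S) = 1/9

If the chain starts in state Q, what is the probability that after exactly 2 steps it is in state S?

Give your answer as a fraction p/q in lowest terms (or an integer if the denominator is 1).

Answer: 28/81

Derivation:
Computing P^2 by repeated multiplication:
P^1 =
  P: [1/9, 2/9, 1/9, 5/9]
  Q: [4/9, 1/9, 1/9, 1/3]
  R: [1/9, 1/3, 1/3, 2/9]
  S: [1/9, 1/3, 4/9, 1/9]
P^2 =
  P: [5/27, 22/81, 26/81, 2/9]
  Q: [4/27, 7/27, 20/81, 28/81]
  R: [2/9, 20/81, 7/27, 22/81]
  S: [2/9, 20/81, 20/81, 23/81]

(P^2)[Q -> S] = 28/81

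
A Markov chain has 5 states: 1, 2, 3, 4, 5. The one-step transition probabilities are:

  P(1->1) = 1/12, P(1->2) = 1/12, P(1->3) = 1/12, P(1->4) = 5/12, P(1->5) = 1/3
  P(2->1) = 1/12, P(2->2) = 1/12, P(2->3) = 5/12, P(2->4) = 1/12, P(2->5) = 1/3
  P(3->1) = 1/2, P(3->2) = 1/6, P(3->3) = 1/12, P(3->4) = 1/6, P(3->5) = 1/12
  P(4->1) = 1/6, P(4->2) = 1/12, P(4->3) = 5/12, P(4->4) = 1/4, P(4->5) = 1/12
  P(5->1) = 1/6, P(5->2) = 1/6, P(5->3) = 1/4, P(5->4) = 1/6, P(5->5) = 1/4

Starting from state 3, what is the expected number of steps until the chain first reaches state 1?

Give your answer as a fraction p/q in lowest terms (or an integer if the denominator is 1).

Answer: 2130/719

Derivation:
Let h_i = expected steps to first reach 1 from state i.
Boundary: h_1 = 0.
First-step equations for the other states:
  h_2 = 1 + 1/12*h_1 + 1/12*h_2 + 5/12*h_3 + 1/12*h_4 + 1/3*h_5
  h_3 = 1 + 1/2*h_1 + 1/6*h_2 + 1/12*h_3 + 1/6*h_4 + 1/12*h_5
  h_4 = 1 + 1/6*h_1 + 1/12*h_2 + 5/12*h_3 + 1/4*h_4 + 1/12*h_5
  h_5 = 1 + 1/6*h_1 + 1/6*h_2 + 1/4*h_3 + 1/6*h_4 + 1/4*h_5

Substituting h_1 = 0 and rearranging gives the linear system (I - Q) h = 1:
  [11/12, -5/12, -1/12, -1/3] . (h_2, h_3, h_4, h_5) = 1
  [-1/6, 11/12, -1/6, -1/12] . (h_2, h_3, h_4, h_5) = 1
  [-1/12, -5/12, 3/4, -1/12] . (h_2, h_3, h_4, h_5) = 1
  [-1/6, -1/4, -1/6, 3/4] . (h_2, h_3, h_4, h_5) = 1

Solving yields:
  h_2 = 3093/719
  h_3 = 2130/719
  h_4 = 2817/719
  h_5 = 2982/719

Starting state is 3, so the expected hitting time is h_3 = 2130/719.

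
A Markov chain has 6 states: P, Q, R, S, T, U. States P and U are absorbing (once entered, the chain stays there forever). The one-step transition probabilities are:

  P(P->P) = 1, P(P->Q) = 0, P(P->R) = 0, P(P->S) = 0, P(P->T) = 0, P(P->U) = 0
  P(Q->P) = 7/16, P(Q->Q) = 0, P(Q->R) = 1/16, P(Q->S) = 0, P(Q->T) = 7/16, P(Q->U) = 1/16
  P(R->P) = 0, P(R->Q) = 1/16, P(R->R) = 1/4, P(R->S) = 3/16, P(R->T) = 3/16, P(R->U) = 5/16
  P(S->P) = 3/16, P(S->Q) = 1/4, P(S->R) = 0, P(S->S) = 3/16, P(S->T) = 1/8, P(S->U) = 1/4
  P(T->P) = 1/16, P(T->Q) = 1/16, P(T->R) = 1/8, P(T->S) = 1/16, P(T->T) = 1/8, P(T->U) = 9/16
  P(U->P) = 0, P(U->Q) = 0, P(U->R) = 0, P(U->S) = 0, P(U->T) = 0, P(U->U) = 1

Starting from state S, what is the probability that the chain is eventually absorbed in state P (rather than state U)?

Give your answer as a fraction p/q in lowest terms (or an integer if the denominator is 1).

Answer: 12893/30937

Derivation:
Let a_i = P(absorbed in P | start in state i).
Boundary conditions: a_P = 1, a_U = 0.
For each transient state i, a_i = sum_j P(i->j) * a_j:
  a_Q = 7/16*a_P + 0*a_Q + 1/16*a_R + 0*a_S + 7/16*a_T + 1/16*a_U
  a_R = 0*a_P + 1/16*a_Q + 1/4*a_R + 3/16*a_S + 3/16*a_T + 5/16*a_U
  a_S = 3/16*a_P + 1/4*a_Q + 0*a_R + 3/16*a_S + 1/8*a_T + 1/4*a_U
  a_T = 1/16*a_P + 1/16*a_Q + 1/8*a_R + 1/16*a_S + 1/8*a_T + 9/16*a_U

Substituting a_P = 1 and a_U = 0, rearrange to (I - Q) a = r where r[i] = P(i -> P):
  [1, -1/16, 0, -7/16] . (a_Q, a_R, a_S, a_T) = 7/16
  [-1/16, 3/4, -3/16, -3/16] . (a_Q, a_R, a_S, a_T) = 0
  [-1/4, 0, 13/16, -1/8] . (a_Q, a_R, a_S, a_T) = 3/16
  [-1/16, -1/8, -1/16, 7/8] . (a_Q, a_R, a_S, a_T) = 1/16

Solving yields:
  a_Q = 16140/30937
  a_R = 5848/30937
  a_S = 12893/30937
  a_T = 5119/30937

Starting state is S, so the absorption probability is a_S = 12893/30937.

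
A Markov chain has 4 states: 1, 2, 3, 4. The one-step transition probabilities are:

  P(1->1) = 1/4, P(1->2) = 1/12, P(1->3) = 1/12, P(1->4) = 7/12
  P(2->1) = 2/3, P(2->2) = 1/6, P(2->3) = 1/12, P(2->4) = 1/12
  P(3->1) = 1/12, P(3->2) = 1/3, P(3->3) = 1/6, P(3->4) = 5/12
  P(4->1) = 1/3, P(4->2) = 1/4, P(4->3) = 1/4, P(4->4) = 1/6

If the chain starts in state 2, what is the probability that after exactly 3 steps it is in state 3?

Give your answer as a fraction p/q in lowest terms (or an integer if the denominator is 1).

Answer: 289/1728

Derivation:
Computing P^3 by repeated multiplication:
P^1 =
  1: [1/4, 1/12, 1/12, 7/12]
  2: [2/3, 1/6, 1/12, 1/12]
  3: [1/12, 1/3, 1/6, 5/12]
  4: [1/3, 1/4, 1/4, 1/6]
P^2 =
  1: [23/72, 5/24, 3/16, 41/144]
  2: [5/16, 19/144, 5/48, 65/144]
  3: [19/48, 2/9, 1/6, 31/144]
  4: [47/144, 7/36, 19/144, 25/72]
P^3 =
  1: [569/1728, 337/1728, 253/1728, 569/1728]
  2: [281/864, 169/864, 289/1728, 539/1728]
  3: [575/1728, 155/864, 115/864, 613/1728]
  4: [73/216, 329/1728, 263/1728, 23/72]

(P^3)[2 -> 3] = 289/1728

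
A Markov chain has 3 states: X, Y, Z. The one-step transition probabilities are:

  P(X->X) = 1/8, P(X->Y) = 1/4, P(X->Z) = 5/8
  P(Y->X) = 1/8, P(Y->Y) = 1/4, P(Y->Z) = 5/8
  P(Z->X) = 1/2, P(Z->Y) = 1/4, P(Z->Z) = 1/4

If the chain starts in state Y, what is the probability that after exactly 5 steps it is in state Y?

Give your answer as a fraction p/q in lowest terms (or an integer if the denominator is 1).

Computing P^5 by repeated multiplication:
P^1 =
  X: [1/8, 1/4, 5/8]
  Y: [1/8, 1/4, 5/8]
  Z: [1/2, 1/4, 1/4]
P^2 =
  X: [23/64, 1/4, 25/64]
  Y: [23/64, 1/4, 25/64]
  Z: [7/32, 1/4, 17/32]
P^3 =
  X: [139/512, 1/4, 245/512]
  Y: [139/512, 1/4, 245/512]
  Z: [83/256, 1/4, 109/256]
P^4 =
  X: [1247/4096, 1/4, 1825/4096]
  Y: [1247/4096, 1/4, 1825/4096]
  Z: [583/2048, 1/4, 953/2048]
P^5 =
  X: [9571/32768, 1/4, 15005/32768]
  Y: [9571/32768, 1/4, 15005/32768]
  Z: [4907/16384, 1/4, 7381/16384]

(P^5)[Y -> Y] = 1/4

Answer: 1/4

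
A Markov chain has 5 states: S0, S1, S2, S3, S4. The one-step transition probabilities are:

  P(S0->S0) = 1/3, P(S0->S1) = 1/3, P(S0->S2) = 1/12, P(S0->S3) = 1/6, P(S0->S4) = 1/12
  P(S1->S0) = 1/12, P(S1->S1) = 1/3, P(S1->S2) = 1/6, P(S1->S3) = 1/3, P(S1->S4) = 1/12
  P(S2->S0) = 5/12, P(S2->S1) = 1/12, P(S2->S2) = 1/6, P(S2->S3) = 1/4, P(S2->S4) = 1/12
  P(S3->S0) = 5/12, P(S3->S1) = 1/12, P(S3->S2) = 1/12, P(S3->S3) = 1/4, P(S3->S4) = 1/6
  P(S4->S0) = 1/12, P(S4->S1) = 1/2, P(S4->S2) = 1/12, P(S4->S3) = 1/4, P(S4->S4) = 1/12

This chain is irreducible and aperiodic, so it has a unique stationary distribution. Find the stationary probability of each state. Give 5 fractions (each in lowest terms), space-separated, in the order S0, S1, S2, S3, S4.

Answer: 5035/18467 4798/18467 2115/18467 4597/18467 1922/18467

Derivation:
The stationary distribution satisfies pi = pi * P, i.e.:
  pi_S0 = 1/3*pi_S0 + 1/12*pi_S1 + 5/12*pi_S2 + 5/12*pi_S3 + 1/12*pi_S4
  pi_S1 = 1/3*pi_S0 + 1/3*pi_S1 + 1/12*pi_S2 + 1/12*pi_S3 + 1/2*pi_S4
  pi_S2 = 1/12*pi_S0 + 1/6*pi_S1 + 1/6*pi_S2 + 1/12*pi_S3 + 1/12*pi_S4
  pi_S3 = 1/6*pi_S0 + 1/3*pi_S1 + 1/4*pi_S2 + 1/4*pi_S3 + 1/4*pi_S4
  pi_S4 = 1/12*pi_S0 + 1/12*pi_S1 + 1/12*pi_S2 + 1/6*pi_S3 + 1/12*pi_S4
with normalization: pi_S0 + pi_S1 + pi_S2 + pi_S3 + pi_S4 = 1.

Using the first 4 balance equations plus normalization, the linear system A*pi = b is:
  [-2/3, 1/12, 5/12, 5/12, 1/12] . pi = 0
  [1/3, -2/3, 1/12, 1/12, 1/2] . pi = 0
  [1/12, 1/6, -5/6, 1/12, 1/12] . pi = 0
  [1/6, 1/3, 1/4, -3/4, 1/4] . pi = 0
  [1, 1, 1, 1, 1] . pi = 1

Solving yields:
  pi_S0 = 5035/18467
  pi_S1 = 4798/18467
  pi_S2 = 2115/18467
  pi_S3 = 4597/18467
  pi_S4 = 1922/18467

Verification (pi * P):
  5035/18467*1/3 + 4798/18467*1/12 + 2115/18467*5/12 + 4597/18467*5/12 + 1922/18467*1/12 = 5035/18467 = pi_S0  (ok)
  5035/18467*1/3 + 4798/18467*1/3 + 2115/18467*1/12 + 4597/18467*1/12 + 1922/18467*1/2 = 4798/18467 = pi_S1  (ok)
  5035/18467*1/12 + 4798/18467*1/6 + 2115/18467*1/6 + 4597/18467*1/12 + 1922/18467*1/12 = 2115/18467 = pi_S2  (ok)
  5035/18467*1/6 + 4798/18467*1/3 + 2115/18467*1/4 + 4597/18467*1/4 + 1922/18467*1/4 = 4597/18467 = pi_S3  (ok)
  5035/18467*1/12 + 4798/18467*1/12 + 2115/18467*1/12 + 4597/18467*1/6 + 1922/18467*1/12 = 1922/18467 = pi_S4  (ok)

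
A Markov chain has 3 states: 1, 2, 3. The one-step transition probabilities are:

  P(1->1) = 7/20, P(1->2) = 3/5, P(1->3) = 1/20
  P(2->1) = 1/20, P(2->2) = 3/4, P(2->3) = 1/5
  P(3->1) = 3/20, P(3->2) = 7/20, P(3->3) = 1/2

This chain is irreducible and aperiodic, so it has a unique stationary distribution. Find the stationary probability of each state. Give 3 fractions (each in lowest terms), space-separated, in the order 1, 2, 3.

The stationary distribution satisfies pi = pi * P, i.e.:
  pi_1 = 7/20*pi_1 + 1/20*pi_2 + 3/20*pi_3
  pi_2 = 3/5*pi_1 + 3/4*pi_2 + 7/20*pi_3
  pi_3 = 1/20*pi_1 + 1/5*pi_2 + 1/2*pi_3
with normalization: pi_1 + pi_2 + pi_3 = 1.

Using the first 2 balance equations plus normalization, the linear system A*pi = b is:
  [-13/20, 1/20, 3/20] . pi = 0
  [3/5, -1/4, 7/20] . pi = 0
  [1, 1, 1] . pi = 1

Solving yields:
  pi_1 = 11/101
  pi_2 = 127/202
  pi_3 = 53/202

Verification (pi * P):
  11/101*7/20 + 127/202*1/20 + 53/202*3/20 = 11/101 = pi_1  (ok)
  11/101*3/5 + 127/202*3/4 + 53/202*7/20 = 127/202 = pi_2  (ok)
  11/101*1/20 + 127/202*1/5 + 53/202*1/2 = 53/202 = pi_3  (ok)

Answer: 11/101 127/202 53/202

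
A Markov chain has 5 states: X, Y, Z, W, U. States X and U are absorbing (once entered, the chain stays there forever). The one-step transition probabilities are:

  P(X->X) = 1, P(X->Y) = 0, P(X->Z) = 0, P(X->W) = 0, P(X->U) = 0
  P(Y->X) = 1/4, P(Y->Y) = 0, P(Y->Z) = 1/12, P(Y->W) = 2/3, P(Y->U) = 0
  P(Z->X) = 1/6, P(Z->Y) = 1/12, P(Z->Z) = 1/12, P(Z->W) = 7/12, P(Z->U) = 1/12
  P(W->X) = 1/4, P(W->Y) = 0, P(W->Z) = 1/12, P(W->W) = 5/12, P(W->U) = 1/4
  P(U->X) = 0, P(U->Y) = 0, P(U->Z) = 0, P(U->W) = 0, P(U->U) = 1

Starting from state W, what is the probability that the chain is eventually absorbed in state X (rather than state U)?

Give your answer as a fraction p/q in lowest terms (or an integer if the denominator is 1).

Answer: 28/55

Derivation:
Let a_i = P(absorbed in X | start in state i).
Boundary conditions: a_X = 1, a_U = 0.
For each transient state i, a_i = sum_j P(i->j) * a_j:
  a_Y = 1/4*a_X + 0*a_Y + 1/12*a_Z + 2/3*a_W + 0*a_U
  a_Z = 1/6*a_X + 1/12*a_Y + 1/12*a_Z + 7/12*a_W + 1/12*a_U
  a_W = 1/4*a_X + 0*a_Y + 1/12*a_Z + 5/12*a_W + 1/4*a_U

Substituting a_X = 1 and a_U = 0, rearrange to (I - Q) a = r where r[i] = P(i -> X):
  [1, -1/12, -2/3] . (a_Y, a_Z, a_W) = 1/4
  [-1/12, 11/12, -7/12] . (a_Y, a_Z, a_W) = 1/6
  [0, -1/12, 7/12] . (a_Y, a_Z, a_W) = 1/4

Solving yields:
  a_Y = 7/11
  a_Z = 31/55
  a_W = 28/55

Starting state is W, so the absorption probability is a_W = 28/55.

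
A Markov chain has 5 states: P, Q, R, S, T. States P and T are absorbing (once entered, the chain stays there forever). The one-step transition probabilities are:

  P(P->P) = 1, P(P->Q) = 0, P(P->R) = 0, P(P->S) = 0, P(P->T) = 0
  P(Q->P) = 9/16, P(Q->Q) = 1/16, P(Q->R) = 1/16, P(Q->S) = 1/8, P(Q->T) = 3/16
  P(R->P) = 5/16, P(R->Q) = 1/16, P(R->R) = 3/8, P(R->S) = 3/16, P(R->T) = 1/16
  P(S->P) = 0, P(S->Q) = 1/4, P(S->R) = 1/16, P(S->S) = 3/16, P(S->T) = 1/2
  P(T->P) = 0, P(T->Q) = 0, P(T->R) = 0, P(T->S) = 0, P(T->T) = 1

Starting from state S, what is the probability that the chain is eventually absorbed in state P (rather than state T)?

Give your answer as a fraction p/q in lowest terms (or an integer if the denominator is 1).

Let a_i = P(absorbed in P | start in state i).
Boundary conditions: a_P = 1, a_T = 0.
For each transient state i, a_i = sum_j P(i->j) * a_j:
  a_Q = 9/16*a_P + 1/16*a_Q + 1/16*a_R + 1/8*a_S + 3/16*a_T
  a_R = 5/16*a_P + 1/16*a_Q + 3/8*a_R + 3/16*a_S + 1/16*a_T
  a_S = 0*a_P + 1/4*a_Q + 1/16*a_R + 3/16*a_S + 1/2*a_T

Substituting a_P = 1 and a_T = 0, rearrange to (I - Q) a = r where r[i] = P(i -> P):
  [15/16, -1/16, -1/8] . (a_Q, a_R, a_S) = 9/16
  [-1/16, 5/8, -3/16] . (a_Q, a_R, a_S) = 5/16
  [-1/4, -1/16, 13/16] . (a_Q, a_R, a_S) = 0

Solving yields:
  a_Q = 21/31
  a_R = 20/31
  a_S = 8/31

Starting state is S, so the absorption probability is a_S = 8/31.

Answer: 8/31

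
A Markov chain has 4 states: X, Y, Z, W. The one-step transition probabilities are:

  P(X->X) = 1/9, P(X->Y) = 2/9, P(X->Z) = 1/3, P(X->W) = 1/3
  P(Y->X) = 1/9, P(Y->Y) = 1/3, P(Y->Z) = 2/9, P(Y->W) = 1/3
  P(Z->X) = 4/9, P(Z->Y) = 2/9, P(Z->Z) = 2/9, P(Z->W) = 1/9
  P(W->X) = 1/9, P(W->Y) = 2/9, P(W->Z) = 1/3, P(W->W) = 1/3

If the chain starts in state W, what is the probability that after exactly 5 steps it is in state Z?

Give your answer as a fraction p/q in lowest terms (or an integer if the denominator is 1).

Answer: 5413/19683

Derivation:
Computing P^5 by repeated multiplication:
P^1 =
  X: [1/9, 2/9, 1/3, 1/3]
  Y: [1/9, 1/3, 2/9, 1/3]
  Z: [4/9, 2/9, 2/9, 1/9]
  W: [1/9, 2/9, 1/3, 1/3]
P^2 =
  X: [2/9, 20/81, 22/81, 7/27]
  Y: [5/27, 7/27, 22/81, 23/81]
  Z: [5/27, 20/81, 23/81, 23/81]
  W: [2/9, 20/81, 22/81, 7/27]
P^3 =
  X: [49/243, 182/729, 67/243, 199/729]
  Y: [49/243, 61/243, 200/729, 199/729]
  Z: [50/243, 182/729, 200/729, 197/729]
  W: [49/243, 182/729, 67/243, 199/729]
P^4 =
  X: [148/729, 1640/6561, 1804/6561, 595/2187]
  Y: [443/2187, 547/2187, 1804/6561, 1787/6561]
  Z: [443/2187, 1640/6561, 1805/6561, 1787/6561]
  W: [148/729, 1640/6561, 1804/6561, 595/2187]
P^5 =
  X: [3991/19683, 14762/59049, 5413/19683, 16075/59049]
  Y: [3991/19683, 4921/19683, 16238/59049, 16075/59049]
  Z: [3992/19683, 14762/59049, 16238/59049, 16073/59049]
  W: [3991/19683, 14762/59049, 5413/19683, 16075/59049]

(P^5)[W -> Z] = 5413/19683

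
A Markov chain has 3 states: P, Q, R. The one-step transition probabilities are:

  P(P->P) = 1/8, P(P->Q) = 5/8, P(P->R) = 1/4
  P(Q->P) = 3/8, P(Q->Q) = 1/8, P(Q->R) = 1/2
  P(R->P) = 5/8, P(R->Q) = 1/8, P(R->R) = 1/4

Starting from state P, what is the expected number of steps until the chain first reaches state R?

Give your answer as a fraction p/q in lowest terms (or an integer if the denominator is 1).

Let h_i = expected steps to first reach R from state i.
Boundary: h_R = 0.
First-step equations for the other states:
  h_P = 1 + 1/8*h_P + 5/8*h_Q + 1/4*h_R
  h_Q = 1 + 3/8*h_P + 1/8*h_Q + 1/2*h_R

Substituting h_R = 0 and rearranging gives the linear system (I - Q) h = 1:
  [7/8, -5/8] . (h_P, h_Q) = 1
  [-3/8, 7/8] . (h_P, h_Q) = 1

Solving yields:
  h_P = 48/17
  h_Q = 40/17

Starting state is P, so the expected hitting time is h_P = 48/17.

Answer: 48/17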